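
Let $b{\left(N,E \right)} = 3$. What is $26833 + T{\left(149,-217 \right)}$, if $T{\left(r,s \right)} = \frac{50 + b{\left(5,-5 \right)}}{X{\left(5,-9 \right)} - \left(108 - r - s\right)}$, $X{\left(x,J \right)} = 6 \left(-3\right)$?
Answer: $\frac{5205549}{194} \approx 26833.0$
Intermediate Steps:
$X{\left(x,J \right)} = -18$
$T{\left(r,s \right)} = \frac{53}{-126 + r + s}$ ($T{\left(r,s \right)} = \frac{50 + 3}{-18 - \left(108 - r - s\right)} = \frac{53}{-18 + \left(-108 + r + s\right)} = \frac{53}{-126 + r + s}$)
$26833 + T{\left(149,-217 \right)} = 26833 + \frac{53}{-126 + 149 - 217} = 26833 + \frac{53}{-194} = 26833 + 53 \left(- \frac{1}{194}\right) = 26833 - \frac{53}{194} = \frac{5205549}{194}$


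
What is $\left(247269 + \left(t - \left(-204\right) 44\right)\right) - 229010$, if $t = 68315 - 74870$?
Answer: $20680$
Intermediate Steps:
$t = -6555$ ($t = 68315 - 74870 = -6555$)
$\left(247269 + \left(t - \left(-204\right) 44\right)\right) - 229010 = \left(247269 - \left(6555 - 8976\right)\right) - 229010 = \left(247269 - -2421\right) - 229010 = \left(247269 + \left(-6555 + 8976\right)\right) - 229010 = \left(247269 + 2421\right) - 229010 = 249690 - 229010 = 20680$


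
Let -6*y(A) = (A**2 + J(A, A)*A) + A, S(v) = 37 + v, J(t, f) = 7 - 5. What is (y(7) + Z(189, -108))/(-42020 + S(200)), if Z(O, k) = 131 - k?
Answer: -682/125349 ≈ -0.0054408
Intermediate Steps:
J(t, f) = 2
y(A) = -A/2 - A**2/6 (y(A) = -((A**2 + 2*A) + A)/6 = -(A**2 + 3*A)/6 = -A/2 - A**2/6)
(y(7) + Z(189, -108))/(-42020 + S(200)) = (-1/6*7*(3 + 7) + (131 - 1*(-108)))/(-42020 + (37 + 200)) = (-1/6*7*10 + (131 + 108))/(-42020 + 237) = (-35/3 + 239)/(-41783) = (682/3)*(-1/41783) = -682/125349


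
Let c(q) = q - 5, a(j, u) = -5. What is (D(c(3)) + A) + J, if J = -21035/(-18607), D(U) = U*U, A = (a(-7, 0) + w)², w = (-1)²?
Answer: 393175/18607 ≈ 21.130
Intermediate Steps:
c(q) = -5 + q
w = 1
A = 16 (A = (-5 + 1)² = (-4)² = 16)
D(U) = U²
J = 21035/18607 (J = -21035*(-1/18607) = 21035/18607 ≈ 1.1305)
(D(c(3)) + A) + J = ((-5 + 3)² + 16) + 21035/18607 = ((-2)² + 16) + 21035/18607 = (4 + 16) + 21035/18607 = 20 + 21035/18607 = 393175/18607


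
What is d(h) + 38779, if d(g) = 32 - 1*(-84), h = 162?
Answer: 38895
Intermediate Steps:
d(g) = 116 (d(g) = 32 + 84 = 116)
d(h) + 38779 = 116 + 38779 = 38895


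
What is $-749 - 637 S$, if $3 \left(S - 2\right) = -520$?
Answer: $\frac{325171}{3} \approx 1.0839 \cdot 10^{5}$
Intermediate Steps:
$S = - \frac{514}{3}$ ($S = 2 + \frac{1}{3} \left(-520\right) = 2 - \frac{520}{3} = - \frac{514}{3} \approx -171.33$)
$-749 - 637 S = -749 - - \frac{327418}{3} = -749 + \frac{327418}{3} = \frac{325171}{3}$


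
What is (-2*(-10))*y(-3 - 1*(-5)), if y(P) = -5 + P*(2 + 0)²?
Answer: 60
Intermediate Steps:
y(P) = -5 + 4*P (y(P) = -5 + P*2² = -5 + P*4 = -5 + 4*P)
(-2*(-10))*y(-3 - 1*(-5)) = (-2*(-10))*(-5 + 4*(-3 - 1*(-5))) = 20*(-5 + 4*(-3 + 5)) = 20*(-5 + 4*2) = 20*(-5 + 8) = 20*3 = 60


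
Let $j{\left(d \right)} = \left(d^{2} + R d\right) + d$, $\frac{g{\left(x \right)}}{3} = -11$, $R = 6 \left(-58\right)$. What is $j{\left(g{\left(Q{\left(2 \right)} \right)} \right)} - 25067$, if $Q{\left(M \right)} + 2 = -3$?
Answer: $-12527$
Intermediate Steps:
$R = -348$
$Q{\left(M \right)} = -5$ ($Q{\left(M \right)} = -2 - 3 = -5$)
$g{\left(x \right)} = -33$ ($g{\left(x \right)} = 3 \left(-11\right) = -33$)
$j{\left(d \right)} = d^{2} - 347 d$ ($j{\left(d \right)} = \left(d^{2} - 348 d\right) + d = d^{2} - 347 d$)
$j{\left(g{\left(Q{\left(2 \right)} \right)} \right)} - 25067 = - 33 \left(-347 - 33\right) - 25067 = \left(-33\right) \left(-380\right) - 25067 = 12540 - 25067 = -12527$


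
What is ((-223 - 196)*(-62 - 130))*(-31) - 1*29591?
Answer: -2523479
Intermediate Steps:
((-223 - 196)*(-62 - 130))*(-31) - 1*29591 = -419*(-192)*(-31) - 29591 = 80448*(-31) - 29591 = -2493888 - 29591 = -2523479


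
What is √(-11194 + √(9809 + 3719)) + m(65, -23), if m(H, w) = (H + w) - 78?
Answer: -36 + I*√(11194 - 2*√3382) ≈ -36.0 + 105.25*I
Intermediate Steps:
m(H, w) = -78 + H + w
√(-11194 + √(9809 + 3719)) + m(65, -23) = √(-11194 + √(9809 + 3719)) + (-78 + 65 - 23) = √(-11194 + √13528) - 36 = √(-11194 + 2*√3382) - 36 = -36 + √(-11194 + 2*√3382)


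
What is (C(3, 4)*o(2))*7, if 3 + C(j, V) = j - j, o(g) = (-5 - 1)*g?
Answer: 252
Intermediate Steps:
o(g) = -6*g
C(j, V) = -3 (C(j, V) = -3 + (j - j) = -3 + 0 = -3)
(C(3, 4)*o(2))*7 = -(-18)*2*7 = -3*(-12)*7 = 36*7 = 252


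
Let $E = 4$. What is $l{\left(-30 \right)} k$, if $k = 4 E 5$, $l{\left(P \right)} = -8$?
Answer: $-640$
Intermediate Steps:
$k = 80$ ($k = 4 \cdot 4 \cdot 5 = 16 \cdot 5 = 80$)
$l{\left(-30 \right)} k = \left(-8\right) 80 = -640$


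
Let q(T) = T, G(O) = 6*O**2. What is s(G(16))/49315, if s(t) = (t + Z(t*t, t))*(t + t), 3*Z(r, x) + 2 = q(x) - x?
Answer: 673792/7045 ≈ 95.641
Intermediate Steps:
Z(r, x) = -2/3 (Z(r, x) = -2/3 + (x - x)/3 = -2/3 + (1/3)*0 = -2/3 + 0 = -2/3)
s(t) = 2*t*(-2/3 + t) (s(t) = (t - 2/3)*(t + t) = (-2/3 + t)*(2*t) = 2*t*(-2/3 + t))
s(G(16))/49315 = (2*(6*16**2)*(-2 + 3*(6*16**2))/3)/49315 = (2*(6*256)*(-2 + 3*(6*256))/3)*(1/49315) = ((2/3)*1536*(-2 + 3*1536))*(1/49315) = ((2/3)*1536*(-2 + 4608))*(1/49315) = ((2/3)*1536*4606)*(1/49315) = 4716544*(1/49315) = 673792/7045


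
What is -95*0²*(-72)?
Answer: 0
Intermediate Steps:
-95*0²*(-72) = -95*0*(-72) = 0*(-72) = 0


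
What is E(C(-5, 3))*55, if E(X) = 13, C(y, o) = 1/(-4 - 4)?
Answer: 715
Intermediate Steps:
C(y, o) = -1/8 (C(y, o) = 1/(-8) = -1/8)
E(C(-5, 3))*55 = 13*55 = 715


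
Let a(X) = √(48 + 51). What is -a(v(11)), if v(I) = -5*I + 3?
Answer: -3*√11 ≈ -9.9499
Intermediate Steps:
v(I) = 3 - 5*I
a(X) = 3*√11 (a(X) = √99 = 3*√11)
-a(v(11)) = -3*√11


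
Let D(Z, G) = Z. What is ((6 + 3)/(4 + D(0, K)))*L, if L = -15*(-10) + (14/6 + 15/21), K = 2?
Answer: 4821/14 ≈ 344.36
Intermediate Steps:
L = 3214/21 (L = 150 + (14*(⅙) + 15*(1/21)) = 150 + (7/3 + 5/7) = 150 + 64/21 = 3214/21 ≈ 153.05)
((6 + 3)/(4 + D(0, K)))*L = ((6 + 3)/(4 + 0))*(3214/21) = (9/4)*(3214/21) = 4821/14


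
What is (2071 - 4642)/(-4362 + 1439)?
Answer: 2571/2923 ≈ 0.87958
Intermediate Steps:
(2071 - 4642)/(-4362 + 1439) = -2571/(-2923) = -2571*(-1/2923) = 2571/2923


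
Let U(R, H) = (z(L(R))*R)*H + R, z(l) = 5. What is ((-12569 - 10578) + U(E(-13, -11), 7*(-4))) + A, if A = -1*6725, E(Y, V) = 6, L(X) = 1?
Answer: -30706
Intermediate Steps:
U(R, H) = R + 5*H*R (U(R, H) = (5*R)*H + R = 5*H*R + R = R + 5*H*R)
A = -6725
((-12569 - 10578) + U(E(-13, -11), 7*(-4))) + A = ((-12569 - 10578) + 6*(1 + 5*(7*(-4)))) - 6725 = (-23147 + 6*(1 + 5*(-28))) - 6725 = (-23147 + 6*(1 - 140)) - 6725 = (-23147 + 6*(-139)) - 6725 = (-23147 - 834) - 6725 = -23981 - 6725 = -30706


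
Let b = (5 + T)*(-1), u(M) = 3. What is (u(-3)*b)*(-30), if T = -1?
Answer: 360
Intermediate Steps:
b = -4 (b = (5 - 1)*(-1) = 4*(-1) = -4)
(u(-3)*b)*(-30) = (3*(-4))*(-30) = -12*(-30) = 360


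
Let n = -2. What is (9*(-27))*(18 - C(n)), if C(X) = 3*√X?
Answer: -4374 + 729*I*√2 ≈ -4374.0 + 1031.0*I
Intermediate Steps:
(9*(-27))*(18 - C(n)) = (9*(-27))*(18 - 3*√(-2)) = -243*(18 - 3*I*√2) = -4374 + 729*I*√2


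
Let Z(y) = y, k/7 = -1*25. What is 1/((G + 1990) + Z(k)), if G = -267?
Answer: 1/1548 ≈ 0.00064600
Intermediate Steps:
k = -175 (k = 7*(-1*25) = 7*(-25) = -175)
1/((G + 1990) + Z(k)) = 1/((-267 + 1990) - 175) = 1/(1723 - 175) = 1/1548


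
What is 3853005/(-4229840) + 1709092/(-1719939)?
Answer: -2771223854395/1455013355952 ≈ -1.9046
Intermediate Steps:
3853005/(-4229840) + 1709092/(-1719939) = 3853005*(-1/4229840) + 1709092*(-1/1719939) = -770601/845968 - 1709092/1719939 = -2771223854395/1455013355952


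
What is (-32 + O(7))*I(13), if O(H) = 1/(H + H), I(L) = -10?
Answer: 2235/7 ≈ 319.29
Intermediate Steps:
O(H) = 1/(2*H)
(-32 + O(7))*I(13) = (-32 + (½)/7)*(-10) = (-32 + (½)*(⅐))*(-10) = (-32 + 1/14)*(-10) = -447/14*(-10) = 2235/7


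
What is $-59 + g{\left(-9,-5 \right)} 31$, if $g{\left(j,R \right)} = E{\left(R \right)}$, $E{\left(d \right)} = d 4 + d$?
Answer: $-834$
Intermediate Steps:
$E{\left(d \right)} = 5 d$ ($E{\left(d \right)} = 4 d + d = 5 d$)
$g{\left(j,R \right)} = 5 R$
$-59 + g{\left(-9,-5 \right)} 31 = -59 + 5 \left(-5\right) 31 = -59 - 775 = -834$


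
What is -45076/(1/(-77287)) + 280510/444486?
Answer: 774247677085571/222243 ≈ 3.4838e+9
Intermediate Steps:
-45076/(1/(-77287)) + 280510/444486 = -45076/(-1/77287) + 280510*(1/444486) = -45076*(-77287) + 140255/222243 = 3483788812 + 140255/222243 = 774247677085571/222243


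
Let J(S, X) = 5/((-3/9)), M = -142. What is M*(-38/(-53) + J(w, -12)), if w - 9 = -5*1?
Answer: 107494/53 ≈ 2028.2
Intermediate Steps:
w = 4 (w = 9 - 5*1 = 9 - 5 = 4)
J(S, X) = -15 (J(S, X) = 5/((-3*⅑)) = 5/(-⅓) = 5*(-3) = -15)
M*(-38/(-53) + J(w, -12)) = -142*(-38/(-53) - 15) = -142*(-38*(-1/53) - 15) = -142*(38/53 - 15) = -142*(-757/53) = 107494/53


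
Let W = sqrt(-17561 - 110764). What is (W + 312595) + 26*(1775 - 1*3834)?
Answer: 259061 + 5*I*sqrt(5133) ≈ 2.5906e+5 + 358.22*I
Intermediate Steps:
W = 5*I*sqrt(5133) (W = sqrt(-128325) = 5*I*sqrt(5133) ≈ 358.22*I)
(W + 312595) + 26*(1775 - 1*3834) = (5*I*sqrt(5133) + 312595) + 26*(1775 - 1*3834) = (312595 + 5*I*sqrt(5133)) + 26*(1775 - 3834) = (312595 + 5*I*sqrt(5133)) + 26*(-2059) = (312595 + 5*I*sqrt(5133)) - 53534 = 259061 + 5*I*sqrt(5133)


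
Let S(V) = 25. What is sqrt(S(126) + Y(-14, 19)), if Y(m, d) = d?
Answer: 2*sqrt(11) ≈ 6.6332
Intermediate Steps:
sqrt(S(126) + Y(-14, 19)) = sqrt(25 + 19) = sqrt(44) = 2*sqrt(11)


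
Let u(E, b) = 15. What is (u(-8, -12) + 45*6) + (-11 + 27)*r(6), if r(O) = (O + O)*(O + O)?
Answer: 2589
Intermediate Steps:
r(O) = 4*O² (r(O) = (2*O)*(2*O) = 4*O²)
(u(-8, -12) + 45*6) + (-11 + 27)*r(6) = (15 + 45*6) + (-11 + 27)*(4*6²) = (15 + 270) + 16*(4*36) = 285 + 16*144 = 285 + 2304 = 2589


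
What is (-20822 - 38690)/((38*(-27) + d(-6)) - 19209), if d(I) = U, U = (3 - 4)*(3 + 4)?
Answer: 29756/10121 ≈ 2.9400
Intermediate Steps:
U = -7 (U = -1*7 = -7)
d(I) = -7
(-20822 - 38690)/((38*(-27) + d(-6)) - 19209) = (-20822 - 38690)/((38*(-27) - 7) - 19209) = -59512/((-1026 - 7) - 19209) = -59512/(-1033 - 19209) = -59512/(-20242) = -59512*(-1/20242) = 29756/10121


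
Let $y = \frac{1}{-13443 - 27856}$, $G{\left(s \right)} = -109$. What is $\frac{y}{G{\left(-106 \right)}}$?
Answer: $\frac{1}{4501591} \approx 2.2214 \cdot 10^{-7}$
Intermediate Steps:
$y = - \frac{1}{41299}$ ($y = \frac{1}{-13443 - 27856} = \frac{1}{-41299} = - \frac{1}{41299} \approx -2.4214 \cdot 10^{-5}$)
$\frac{y}{G{\left(-106 \right)}} = - \frac{1}{41299 \left(-109\right)} = \left(- \frac{1}{41299}\right) \left(- \frac{1}{109}\right) = \frac{1}{4501591}$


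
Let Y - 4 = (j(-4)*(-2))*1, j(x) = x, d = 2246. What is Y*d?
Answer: 26952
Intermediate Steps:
Y = 12 (Y = 4 - 4*(-2)*1 = 4 + 8*1 = 4 + 8 = 12)
Y*d = 12*2246 = 26952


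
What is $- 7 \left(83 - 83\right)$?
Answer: $0$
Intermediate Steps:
$- 7 \left(83 - 83\right) = \left(-7\right) 0 = 0$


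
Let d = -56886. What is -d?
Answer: 56886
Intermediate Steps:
-d = -1*(-56886) = 56886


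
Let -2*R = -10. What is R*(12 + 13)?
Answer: 125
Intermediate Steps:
R = 5 (R = -1/2*(-10) = 5)
R*(12 + 13) = 5*(12 + 13) = 5*25 = 125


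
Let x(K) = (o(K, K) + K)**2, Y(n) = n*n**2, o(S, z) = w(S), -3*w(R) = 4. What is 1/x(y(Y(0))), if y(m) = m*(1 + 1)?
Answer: 9/16 ≈ 0.56250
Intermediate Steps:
w(R) = -4/3 (w(R) = -1/3*4 = -4/3)
o(S, z) = -4/3
Y(n) = n**3
y(m) = 2*m (y(m) = m*2 = 2*m)
x(K) = (-4/3 + K)**2
1/x(y(Y(0))) = 1/((-4 + 3*(2*0**3))**2/9) = 1/((-4 + 3*(2*0))**2/9) = 1/((-4 + 3*0)**2/9) = 1/((-4 + 0)**2/9) = 1/((1/9)*(-4)**2) = 1/((1/9)*16) = 1/(16/9) = 9/16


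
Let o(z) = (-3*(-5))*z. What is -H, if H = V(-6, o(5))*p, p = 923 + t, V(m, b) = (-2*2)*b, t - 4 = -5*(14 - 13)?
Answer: 276600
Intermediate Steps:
t = -1 (t = 4 - 5*(14 - 13) = 4 - 5*1 = 4 - 5 = -1)
o(z) = 15*z
V(m, b) = -4*b
p = 922 (p = 923 - 1 = 922)
H = -276600 (H = -60*5*922 = -4*75*922 = -300*922 = -276600)
-H = -1*(-276600) = 276600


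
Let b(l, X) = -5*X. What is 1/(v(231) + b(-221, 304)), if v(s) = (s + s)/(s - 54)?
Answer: -59/89526 ≈ -0.00065903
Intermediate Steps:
v(s) = 2*s/(-54 + s) (v(s) = (2*s)/(-54 + s) = 2*s/(-54 + s))
1/(v(231) + b(-221, 304)) = 1/(2*231/(-54 + 231) - 5*304) = 1/(2*231/177 - 1520) = 1/(2*231*(1/177) - 1520) = 1/(154/59 - 1520) = 1/(-89526/59) = -59/89526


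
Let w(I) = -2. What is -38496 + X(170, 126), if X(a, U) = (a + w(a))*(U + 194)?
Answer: 15264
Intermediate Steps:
X(a, U) = (-2 + a)*(194 + U) (X(a, U) = (a - 2)*(U + 194) = (-2 + a)*(194 + U))
-38496 + X(170, 126) = -38496 + (-388 - 2*126 + 194*170 + 126*170) = -38496 + (-388 - 252 + 32980 + 21420) = -38496 + 53760 = 15264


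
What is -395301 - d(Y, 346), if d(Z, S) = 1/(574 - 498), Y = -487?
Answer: -30042877/76 ≈ -3.9530e+5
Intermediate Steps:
d(Z, S) = 1/76
-395301 - d(Y, 346) = -395301 - 1*1/76 = -395301 - 1/76 = -30042877/76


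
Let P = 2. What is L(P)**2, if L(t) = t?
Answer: 4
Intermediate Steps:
L(P)**2 = 2**2 = 4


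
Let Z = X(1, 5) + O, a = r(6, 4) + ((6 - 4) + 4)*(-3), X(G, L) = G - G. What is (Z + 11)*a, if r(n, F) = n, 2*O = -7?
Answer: -90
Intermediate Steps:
O = -7/2 (O = (½)*(-7) = -7/2 ≈ -3.5000)
X(G, L) = 0
a = -12 (a = 6 + ((6 - 4) + 4)*(-3) = 6 + (2 + 4)*(-3) = 6 + 6*(-3) = 6 - 18 = -12)
Z = -7/2 (Z = 0 - 7/2 = -7/2 ≈ -3.5000)
(Z + 11)*a = (-7/2 + 11)*(-12) = (15/2)*(-12) = -90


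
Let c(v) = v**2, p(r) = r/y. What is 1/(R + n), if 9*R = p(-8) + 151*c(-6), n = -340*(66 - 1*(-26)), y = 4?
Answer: -9/276086 ≈ -3.2599e-5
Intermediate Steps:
p(r) = r/4
n = -31280 (n = -340*(66 + 26) = -340*92 = -31280)
R = 5434/9 (R = ((1/4)*(-8) + 151*(-6)**2)/9 = (-2 + 151*36)/9 = (-2 + 5436)/9 = (1/9)*5434 = 5434/9 ≈ 603.78)
1/(R + n) = 1/(5434/9 - 31280) = 1/(-276086/9) = -9/276086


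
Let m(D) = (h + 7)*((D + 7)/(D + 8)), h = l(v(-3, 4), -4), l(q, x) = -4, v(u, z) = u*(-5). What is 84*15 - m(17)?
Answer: 31428/25 ≈ 1257.1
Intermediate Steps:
v(u, z) = -5*u
h = -4
m(D) = 3*(7 + D)/(8 + D) (m(D) = (-4 + 7)*((D + 7)/(D + 8)) = 3*((7 + D)/(8 + D)) = 3*(7 + D)/(8 + D))
84*15 - m(17) = 84*15 - 3*(7 + 17)/(8 + 17) = 1260 - 3*24/25 = 1260 - 1*72/25 = 1260 - 72/25 = 31428/25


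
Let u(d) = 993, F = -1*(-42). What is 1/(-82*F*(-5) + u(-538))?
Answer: 1/18213 ≈ 5.4906e-5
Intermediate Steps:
F = 42
1/(-82*F*(-5) + u(-538)) = 1/(-82*42*(-5) + 993) = 1/(-3444*(-5) + 993) = 1/(17220 + 993) = 1/18213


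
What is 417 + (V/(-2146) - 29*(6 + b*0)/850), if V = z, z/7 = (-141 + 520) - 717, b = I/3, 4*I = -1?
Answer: 190571849/456025 ≈ 417.90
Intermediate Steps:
I = -¼ (I = (¼)*(-1) = -¼ ≈ -0.25000)
b = -1/12 (b = -¼/3 = -¼*⅓ = -1/12 ≈ -0.083333)
z = -2366 (z = 7*((-141 + 520) - 717) = 7*(379 - 717) = 7*(-338) = -2366)
V = -2366
417 + (V/(-2146) - 29*(6 + b*0)/850) = 417 + (-2366/(-2146) - 29*(6 - 1/12*0)/850) = 417 + (-2366*(-1/2146) - 29*(6 + 0)*(1/850)) = 417 + (1183/1073 - 29*6*(1/850)) = 417 + (1183/1073 - 174*1/850) = 417 + (1183/1073 - 87/425) = 417 + 409424/456025 = 190571849/456025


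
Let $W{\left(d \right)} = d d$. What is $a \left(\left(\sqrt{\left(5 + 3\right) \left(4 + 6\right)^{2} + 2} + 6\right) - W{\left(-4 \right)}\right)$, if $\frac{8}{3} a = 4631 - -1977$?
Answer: $-24780 + 2478 \sqrt{802} \approx 45396.0$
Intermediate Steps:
$a = 2478$ ($a = \frac{3 \left(4631 - -1977\right)}{8} = \frac{3 \left(4631 + 1977\right)}{8} = \frac{3}{8} \cdot 6608 = 2478$)
$W{\left(d \right)} = d^{2}$
$a \left(\left(\sqrt{\left(5 + 3\right) \left(4 + 6\right)^{2} + 2} + 6\right) - W{\left(-4 \right)}\right) = 2478 \left(\left(\sqrt{\left(5 + 3\right) \left(4 + 6\right)^{2} + 2} + 6\right) - \left(-4\right)^{2}\right) = 2478 \left(\left(\sqrt{8 \cdot 10^{2} + 2} + 6\right) - 16\right) = 2478 \left(\left(\sqrt{8 \cdot 100 + 2} + 6\right) - 16\right) = 2478 \left(\left(\sqrt{800 + 2} + 6\right) - 16\right) = 2478 \left(\left(\sqrt{802} + 6\right) - 16\right) = 2478 \left(\left(6 + \sqrt{802}\right) - 16\right) = 2478 \left(-10 + \sqrt{802}\right) = -24780 + 2478 \sqrt{802}$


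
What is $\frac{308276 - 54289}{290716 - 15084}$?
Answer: $\frac{253987}{275632} \approx 0.92147$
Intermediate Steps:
$\frac{308276 - 54289}{290716 - 15084} = \frac{253987}{275632}$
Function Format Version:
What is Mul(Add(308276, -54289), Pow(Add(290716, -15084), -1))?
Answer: Rational(253987, 275632) ≈ 0.92147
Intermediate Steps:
Mul(Add(308276, -54289), Pow(Add(290716, -15084), -1)) = Mul(253987, Pow(275632, -1)) = Mul(253987, Rational(1, 275632)) = Rational(253987, 275632)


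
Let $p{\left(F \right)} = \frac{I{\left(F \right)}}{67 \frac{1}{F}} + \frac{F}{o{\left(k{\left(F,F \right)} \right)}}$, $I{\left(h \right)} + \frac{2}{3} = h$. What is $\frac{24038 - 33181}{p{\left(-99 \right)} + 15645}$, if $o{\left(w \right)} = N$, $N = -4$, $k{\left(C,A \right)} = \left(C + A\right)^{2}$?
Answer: $- \frac{2450324}{4238961} \approx -0.57805$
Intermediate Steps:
$I{\left(h \right)} = - \frac{2}{3} + h$
$k{\left(C,A \right)} = \left(A + C\right)^{2}$
$o{\left(w \right)} = -4$
$p{\left(F \right)} = - \frac{F}{4} + \frac{F \left(- \frac{2}{3} + F\right)}{67}$ ($p{\left(F \right)} = \frac{- \frac{2}{3} + F}{67 \frac{1}{F}} + \frac{F}{-4} = \left(- \frac{2}{3} + F\right) \frac{F}{67} + F \left(- \frac{1}{4}\right) = \frac{F \left(- \frac{2}{3} + F\right)}{67} - \frac{F}{4} = - \frac{F}{4} + \frac{F \left(- \frac{2}{3} + F\right)}{67}$)
$\frac{24038 - 33181}{p{\left(-99 \right)} + 15645} = \frac{24038 - 33181}{\frac{1}{804} \left(-99\right) \left(-209 + 12 \left(-99\right)\right) + 15645} = - \frac{9143}{\frac{1}{804} \left(-99\right) \left(-209 - 1188\right) + 15645} = - \frac{9143}{\frac{1}{804} \left(-99\right) \left(-1397\right) + 15645} = - \frac{9143}{\frac{46101}{268} + 15645} = - \frac{9143}{\frac{4238961}{268}} = \left(-9143\right) \frac{268}{4238961} = - \frac{2450324}{4238961}$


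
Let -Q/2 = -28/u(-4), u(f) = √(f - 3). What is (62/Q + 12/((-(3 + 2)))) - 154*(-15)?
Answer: 11538/5 + 31*I*√7/28 ≈ 2307.6 + 2.9292*I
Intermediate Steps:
u(f) = √(-3 + f)
Q = -8*I*√7 (Q = -(-56)/(√(-3 - 4)) = -(-56)/(√(-7)) = -(-56)/(I*√7) = -(-56)*(-I*√7/7) = -8*I*√7 ≈ -21.166*I)
(62/Q + 12/((-(3 + 2)))) - 154*(-15) = (62/((-8*I*√7)) + 12/((-(3 + 2)))) - 154*(-15) = (62*(I*√7/56) + 12/((-1*5))) + 2310 = (31*I*√7/28 + 12/(-5)) + 2310 = (31*I*√7/28 + 12*(-⅕)) + 2310 = (31*I*√7/28 - 12/5) + 2310 = (-12/5 + 31*I*√7/28) + 2310 = 11538/5 + 31*I*√7/28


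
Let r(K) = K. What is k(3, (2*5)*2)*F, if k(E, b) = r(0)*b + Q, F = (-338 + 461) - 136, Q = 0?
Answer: 0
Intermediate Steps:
F = -13 (F = 123 - 136 = -13)
k(E, b) = 0 (k(E, b) = 0*b + 0 = 0 + 0 = 0)
k(3, (2*5)*2)*F = 0*(-13) = 0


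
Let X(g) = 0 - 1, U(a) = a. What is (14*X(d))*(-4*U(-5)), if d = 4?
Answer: -280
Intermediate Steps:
X(g) = -1
(14*X(d))*(-4*U(-5)) = (14*(-1))*(-4*(-5)) = -14*20 = -280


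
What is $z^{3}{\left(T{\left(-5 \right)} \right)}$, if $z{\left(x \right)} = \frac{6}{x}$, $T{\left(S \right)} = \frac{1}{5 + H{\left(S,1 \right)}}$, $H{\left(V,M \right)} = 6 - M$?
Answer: $216000$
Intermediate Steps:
$T{\left(S \right)} = \frac{1}{10}$ ($T{\left(S \right)} = \frac{1}{5 + \left(6 - 1\right)} = \frac{1}{5 + 5} = \frac{1}{10}$)
$z^{3}{\left(T{\left(-5 \right)} \right)} = \left(6 \frac{1}{\frac{1}{10}}\right)^{3} = \left(6 \cdot 10\right)^{3} = 60^{3} = 216000$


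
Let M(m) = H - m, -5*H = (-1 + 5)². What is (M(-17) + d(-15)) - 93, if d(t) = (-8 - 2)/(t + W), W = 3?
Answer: -2351/30 ≈ -78.367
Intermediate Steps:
H = -16/5 (H = -(-1 + 5)²/5 = -⅕*4² = -⅕*16 = -16/5 ≈ -3.2000)
d(t) = -10/(3 + t) (d(t) = (-8 - 2)/(t + 3) = -10/(3 + t))
M(m) = -16/5 - m
(M(-17) + d(-15)) - 93 = ((-16/5 - 1*(-17)) - 10/(3 - 15)) - 93 = ((-16/5 + 17) - 10/(-12)) - 93 = (69/5 - 10*(-1/12)) - 93 = (69/5 + ⅚) - 93 = 439/30 - 93 = -2351/30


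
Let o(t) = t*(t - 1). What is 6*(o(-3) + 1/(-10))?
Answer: 357/5 ≈ 71.400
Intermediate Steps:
o(t) = t*(-1 + t)
6*(o(-3) + 1/(-10)) = 6*(-3*(-1 - 3) + 1/(-10)) = 6*(-3*(-4) - ⅒) = 6*(12 - ⅒) = 6*(119/10) = 357/5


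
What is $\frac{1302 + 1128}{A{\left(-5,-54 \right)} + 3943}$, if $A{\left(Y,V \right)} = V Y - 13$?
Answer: $\frac{81}{140} \approx 0.57857$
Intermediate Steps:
$A{\left(Y,V \right)} = -13 + V Y$
$\frac{1302 + 1128}{A{\left(-5,-54 \right)} + 3943} = \frac{1302 + 1128}{\left(-13 - -270\right) + 3943} = \frac{2430}{\left(-13 + 270\right) + 3943} = \frac{2430}{257 + 3943} = \frac{2430}{4200} = 2430 \cdot \frac{1}{4200} = \frac{81}{140}$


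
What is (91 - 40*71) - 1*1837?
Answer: -4586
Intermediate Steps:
(91 - 40*71) - 1*1837 = (91 - 2840) - 1837 = -2749 - 1837 = -4586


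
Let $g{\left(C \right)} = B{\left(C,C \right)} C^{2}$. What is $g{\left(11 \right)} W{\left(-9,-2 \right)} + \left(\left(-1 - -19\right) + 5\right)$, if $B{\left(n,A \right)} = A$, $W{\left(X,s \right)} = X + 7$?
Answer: $-2639$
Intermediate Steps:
$W{\left(X,s \right)} = 7 + X$
$g{\left(C \right)} = C^{3}$ ($g{\left(C \right)} = C C^{2} = C^{3}$)
$g{\left(11 \right)} W{\left(-9,-2 \right)} + \left(\left(-1 - -19\right) + 5\right) = 11^{3} \left(7 - 9\right) + \left(\left(-1 - -19\right) + 5\right) = 1331 \left(-2\right) + \left(\left(-1 + 19\right) + 5\right) = -2662 + \left(18 + 5\right) = -2662 + 23 = -2639$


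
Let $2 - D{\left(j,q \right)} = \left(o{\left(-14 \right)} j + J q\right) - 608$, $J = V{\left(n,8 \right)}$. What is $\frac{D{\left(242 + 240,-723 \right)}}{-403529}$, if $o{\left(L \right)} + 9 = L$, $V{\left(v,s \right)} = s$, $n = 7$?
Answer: $- \frac{17480}{403529} \approx -0.043318$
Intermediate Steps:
$o{\left(L \right)} = -9 + L$
$J = 8$
$D{\left(j,q \right)} = 610 - 8 q + 23 j$ ($D{\left(j,q \right)} = 2 - \left(\left(\left(-9 - 14\right) j + 8 q\right) - 608\right) = 2 - \left(\left(- 23 j + 8 q\right) - 608\right) = 2 - \left(-608 - 23 j + 8 q\right) = 2 + \left(608 - 8 q + 23 j\right) = 610 - 8 q + 23 j$)
$\frac{D{\left(242 + 240,-723 \right)}}{-403529} = \frac{610 - -5784 + 23 \left(242 + 240\right)}{-403529} = \left(610 + 5784 + 23 \cdot 482\right) \left(- \frac{1}{403529}\right) = \left(610 + 5784 + 11086\right) \left(- \frac{1}{403529}\right) = 17480 \left(- \frac{1}{403529}\right) = - \frac{17480}{403529}$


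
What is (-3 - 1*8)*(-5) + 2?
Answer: 57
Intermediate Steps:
(-3 - 1*8)*(-5) + 2 = (-3 - 8)*(-5) + 2 = -11*(-5) + 2 = 55 + 2 = 57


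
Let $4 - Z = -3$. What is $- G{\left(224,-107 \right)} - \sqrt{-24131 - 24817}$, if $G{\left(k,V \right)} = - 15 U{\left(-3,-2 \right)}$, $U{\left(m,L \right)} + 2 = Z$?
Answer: $75 - 2 i \sqrt{12237} \approx 75.0 - 221.24 i$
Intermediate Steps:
$Z = 7$ ($Z = 4 - -3 = 4 + 3 = 7$)
$U{\left(m,L \right)} = 5$ ($U{\left(m,L \right)} = -2 + 7 = 5$)
$G{\left(k,V \right)} = -75$ ($G{\left(k,V \right)} = \left(-15\right) 5 = -75$)
$- G{\left(224,-107 \right)} - \sqrt{-24131 - 24817} = \left(-1\right) \left(-75\right) - \sqrt{-24131 - 24817} = 75 - \sqrt{-48948} = 75 - 2 i \sqrt{12237}$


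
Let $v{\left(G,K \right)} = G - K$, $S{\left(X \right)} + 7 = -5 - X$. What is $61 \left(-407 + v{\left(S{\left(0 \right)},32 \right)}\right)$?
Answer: $-27511$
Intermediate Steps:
$S{\left(X \right)} = -12 - X$ ($S{\left(X \right)} = -7 - \left(5 + X\right) = -12 - X$)
$61 \left(-407 + v{\left(S{\left(0 \right)},32 \right)}\right) = 61 \left(-407 - 44\right) = 61 \left(-451\right) = -27511$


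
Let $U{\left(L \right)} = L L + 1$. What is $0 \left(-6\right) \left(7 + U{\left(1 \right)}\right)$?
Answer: $0$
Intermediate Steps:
$U{\left(L \right)} = 1 + L^{2}$ ($U{\left(L \right)} = L^{2} + 1 = 1 + L^{2}$)
$0 \left(-6\right) \left(7 + U{\left(1 \right)}\right) = 0 \left(-6\right) \left(7 + \left(1 + 1^{2}\right)\right) = 0 \left(7 + \left(1 + 1\right)\right) = 0 \left(7 + 2\right) = 0 \cdot 9 = 0$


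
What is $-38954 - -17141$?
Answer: $-21813$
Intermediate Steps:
$-38954 - -17141 = -38954 + 17141 = -21813$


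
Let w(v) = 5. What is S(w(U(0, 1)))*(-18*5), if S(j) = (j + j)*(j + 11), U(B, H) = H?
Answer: -14400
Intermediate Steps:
S(j) = 2*j*(11 + j) (S(j) = (2*j)*(11 + j) = 2*j*(11 + j))
S(w(U(0, 1)))*(-18*5) = (2*5*(11 + 5))*(-18*5) = (2*5*16)*(-90) = 160*(-90) = -14400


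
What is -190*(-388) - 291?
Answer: 73429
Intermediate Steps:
-190*(-388) - 291 = 73720 - 291 = 73429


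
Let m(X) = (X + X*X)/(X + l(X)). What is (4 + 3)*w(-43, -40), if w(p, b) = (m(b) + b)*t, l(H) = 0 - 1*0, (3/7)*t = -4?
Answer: 15484/3 ≈ 5161.3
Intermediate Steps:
t = -28/3 (t = (7/3)*(-4) = -28/3 ≈ -9.3333)
l(H) = 0 (l(H) = 0 + 0 = 0)
m(X) = (X + X**2)/X (m(X) = (X + X*X)/(X + 0) = (X + X**2)/X)
w(p, b) = -28/3 - 56*b/3 (w(p, b) = ((1 + b) + b)*(-28/3) = (1 + 2*b)*(-28/3) = -28/3 - 56*b/3)
(4 + 3)*w(-43, -40) = (4 + 3)*(-28/3 - 56/3*(-40)) = 7*(-28/3 + 2240/3) = 7*(2212/3) = 15484/3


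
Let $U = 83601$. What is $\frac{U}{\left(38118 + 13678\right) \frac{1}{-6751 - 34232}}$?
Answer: $- \frac{3426219783}{51796} \approx -66148.0$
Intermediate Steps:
$\frac{U}{\left(38118 + 13678\right) \frac{1}{-6751 - 34232}} = \frac{83601}{\left(38118 + 13678\right) \frac{1}{-6751 - 34232}} = \frac{83601}{51796 \frac{1}{-40983}} = \frac{83601}{51796 \left(- \frac{1}{40983}\right)} = \frac{83601}{- \frac{51796}{40983}} = 83601 \left(- \frac{40983}{51796}\right) = - \frac{3426219783}{51796}$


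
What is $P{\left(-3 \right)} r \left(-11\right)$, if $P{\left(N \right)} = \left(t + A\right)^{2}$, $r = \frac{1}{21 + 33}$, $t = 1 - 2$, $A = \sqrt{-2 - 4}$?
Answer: $\frac{55}{54} + \frac{11 i \sqrt{6}}{27} \approx 1.0185 + 0.99794 i$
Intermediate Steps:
$A = i \sqrt{6}$ ($A = \sqrt{-6} = i \sqrt{6} \approx 2.4495 i$)
$t = -1$ ($t = 1 - 2 = -1$)
$r = \frac{1}{54} \approx 0.018519$
$P{\left(N \right)} = \left(-1 + i \sqrt{6}\right)^{2}$
$P{\left(-3 \right)} r \left(-11\right) = \left(1 - i \sqrt{6}\right)^{2} \cdot \frac{1}{54} \left(-11\right) = \frac{\left(1 - i \sqrt{6}\right)^{2}}{54} \left(-11\right) = - \frac{11 \left(1 - i \sqrt{6}\right)^{2}}{54}$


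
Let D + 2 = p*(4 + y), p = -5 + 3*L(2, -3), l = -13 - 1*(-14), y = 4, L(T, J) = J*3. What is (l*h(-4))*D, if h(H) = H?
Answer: 1032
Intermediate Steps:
L(T, J) = 3*J
l = 1 (l = -13 + 14 = 1)
p = -32 (p = -5 + 3*(3*(-3)) = -5 + 3*(-9) = -5 - 27 = -32)
D = -258 (D = -2 - 32*(4 + 4) = -2 - 32*8 = -2 - 256 = -258)
(l*h(-4))*D = (1*(-4))*(-258) = -4*(-258) = 1032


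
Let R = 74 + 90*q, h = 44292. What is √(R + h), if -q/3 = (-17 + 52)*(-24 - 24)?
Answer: √497966 ≈ 705.67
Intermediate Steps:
q = 5040 (q = -3*(-17 + 52)*(-24 - 24) = -105*(-48) = -3*(-1680) = 5040)
R = 453674 (R = 74 + 90*5040 = 74 + 453600 = 453674)
√(R + h) = √(453674 + 44292) = √497966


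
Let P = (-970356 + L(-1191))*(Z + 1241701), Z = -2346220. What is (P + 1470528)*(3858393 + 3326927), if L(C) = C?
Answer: 7710520844309139720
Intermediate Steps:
P = 1073092120893 (P = (-970356 - 1191)*(-2346220 + 1241701) = -971547*(-1104519) = 1073092120893)
(P + 1470528)*(3858393 + 3326927) = (1073092120893 + 1470528)*(3858393 + 3326927) = 1073093591421*7185320 = 7710520844309139720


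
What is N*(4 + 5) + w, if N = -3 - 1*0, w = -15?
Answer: -42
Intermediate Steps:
N = -3 (N = -3 + 0 = -3)
N*(4 + 5) + w = -3*(4 + 5) - 15 = -3*9 - 15 = -27 - 15 = -42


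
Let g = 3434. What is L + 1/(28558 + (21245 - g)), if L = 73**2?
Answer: 247100402/46369 ≈ 5329.0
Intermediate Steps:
L = 5329
L + 1/(28558 + (21245 - g)) = 5329 + 1/(28558 + (21245 - 1*3434)) = 5329 + 1/(28558 + (21245 - 3434)) = 5329 + 1/(28558 + 17811) = 5329 + 1/46369 = 247100402/46369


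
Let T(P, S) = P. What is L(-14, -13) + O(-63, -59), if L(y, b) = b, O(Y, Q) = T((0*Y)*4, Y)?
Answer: -13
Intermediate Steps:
O(Y, Q) = 0 (O(Y, Q) = (0*Y)*4 = 0*4 = 0)
L(-14, -13) + O(-63, -59) = -13 + 0 = -13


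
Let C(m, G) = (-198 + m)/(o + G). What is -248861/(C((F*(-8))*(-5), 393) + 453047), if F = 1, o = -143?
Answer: -31107625/56630796 ≈ -0.54931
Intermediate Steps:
C(m, G) = (-198 + m)/(-143 + G)
-248861/(C((F*(-8))*(-5), 393) + 453047) = -248861/((-198 + (1*(-8))*(-5))/(-143 + 393) + 453047) = -248861/((-198 - 8*(-5))/250 + 453047) = -248861/((-198 + 40)/250 + 453047) = -248861/((1/250)*(-158) + 453047) = -248861/(-79/125 + 453047) = -248861/56630796/125 = -248861*125/56630796 = -31107625/56630796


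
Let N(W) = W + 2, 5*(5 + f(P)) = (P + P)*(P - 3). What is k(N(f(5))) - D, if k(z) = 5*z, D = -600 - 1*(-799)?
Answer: -194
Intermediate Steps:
f(P) = -5 + 2*P*(-3 + P)/5 (f(P) = -5 + ((P + P)*(P - 3))/5 = -5 + ((2*P)*(-3 + P))/5 = -5 + (2*P*(-3 + P))/5 = -5 + 2*P*(-3 + P)/5)
N(W) = 2 + W
D = 199 (D = -600 + 799 = 199)
k(N(f(5))) - D = 5*(2 + (-5 - 6/5*5 + (⅖)*5²)) - 1*199 = 5*(2 + (-5 - 6 + (⅖)*25)) - 199 = 5*(2 + (-5 - 6 + 10)) - 199 = 5*(2 - 1) - 199 = 5*1 - 199 = 5 - 199 = -194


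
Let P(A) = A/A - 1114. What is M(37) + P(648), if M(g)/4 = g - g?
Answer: -1113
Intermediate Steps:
M(g) = 0 (M(g) = 4*(g - g) = 4*0 = 0)
P(A) = -1113 (P(A) = 1 - 1114 = -1113)
M(37) + P(648) = 0 - 1113 = -1113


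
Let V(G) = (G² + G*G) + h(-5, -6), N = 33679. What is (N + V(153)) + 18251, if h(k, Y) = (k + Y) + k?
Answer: 98732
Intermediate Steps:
h(k, Y) = Y + 2*k (h(k, Y) = (Y + k) + k = Y + 2*k)
V(G) = -16 + 2*G² (V(G) = (G² + G*G) + (-6 + 2*(-5)) = (G² + G²) + (-6 - 10) = 2*G² - 16 = -16 + 2*G²)
(N + V(153)) + 18251 = (33679 + (-16 + 2*153²)) + 18251 = (33679 + (-16 + 2*23409)) + 18251 = (33679 + (-16 + 46818)) + 18251 = (33679 + 46802) + 18251 = 80481 + 18251 = 98732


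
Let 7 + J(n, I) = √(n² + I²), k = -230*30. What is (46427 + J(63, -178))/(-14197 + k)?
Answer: -46420/21097 - √35653/21097 ≈ -2.2093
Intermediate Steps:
k = -6900
J(n, I) = -7 + √(I² + n²) (J(n, I) = -7 + √(n² + I²) = -7 + √(I² + n²))
(46427 + J(63, -178))/(-14197 + k) = (46427 + (-7 + √((-178)² + 63²)))/(-14197 - 6900) = (46427 + (-7 + √(31684 + 3969)))/(-21097) = (46427 + (-7 + √35653))*(-1/21097) = (46420 + √35653)*(-1/21097) = -46420/21097 - √35653/21097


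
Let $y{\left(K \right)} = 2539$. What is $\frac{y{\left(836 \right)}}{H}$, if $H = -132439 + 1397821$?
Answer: $\frac{2539}{1265382} \approx 0.0020065$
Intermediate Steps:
$H = 1265382$
$\frac{y{\left(836 \right)}}{H} = \frac{2539}{1265382}$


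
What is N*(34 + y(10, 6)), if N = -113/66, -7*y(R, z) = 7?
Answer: -113/2 ≈ -56.500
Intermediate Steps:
y(R, z) = -1 (y(R, z) = -⅐*7 = -1)
N = -113/66 (N = -113*1/66 = -113/66 ≈ -1.7121)
N*(34 + y(10, 6)) = -113*(34 - 1)/66 = -113/66*33 = -113/2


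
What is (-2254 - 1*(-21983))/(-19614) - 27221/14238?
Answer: -9700169/3324573 ≈ -2.9177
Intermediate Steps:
(-2254 - 1*(-21983))/(-19614) - 27221/14238 = (-2254 + 21983)*(-1/19614) - 27221*1/14238 = 19729*(-1/19614) - 27221/14238 = -19729/19614 - 27221/14238 = -9700169/3324573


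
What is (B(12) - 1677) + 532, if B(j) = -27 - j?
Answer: -1184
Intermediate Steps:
(B(12) - 1677) + 532 = ((-27 - 1*12) - 1677) + 532 = ((-27 - 12) - 1677) + 532 = (-39 - 1677) + 532 = -1716 + 532 = -1184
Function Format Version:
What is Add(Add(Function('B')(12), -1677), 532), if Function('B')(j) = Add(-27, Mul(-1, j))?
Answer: -1184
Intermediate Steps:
Add(Add(Function('B')(12), -1677), 532) = Add(Add(Add(-27, Mul(-1, 12)), -1677), 532) = Add(Add(Add(-27, -12), -1677), 532) = Add(Add(-39, -1677), 532) = Add(-1716, 532) = -1184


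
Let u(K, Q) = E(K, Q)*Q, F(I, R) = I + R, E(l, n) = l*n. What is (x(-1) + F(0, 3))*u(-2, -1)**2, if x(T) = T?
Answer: 8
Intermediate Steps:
u(K, Q) = K*Q**2 (u(K, Q) = (K*Q)*Q = K*Q**2)
(x(-1) + F(0, 3))*u(-2, -1)**2 = (-1 + (0 + 3))*(-2*(-1)**2)**2 = (-1 + 3)*(-2*1)**2 = 2*(-2)**2 = 2*4 = 8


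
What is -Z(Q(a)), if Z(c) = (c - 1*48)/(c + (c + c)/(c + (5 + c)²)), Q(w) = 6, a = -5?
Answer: 889/129 ≈ 6.8915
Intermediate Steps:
Z(c) = (-48 + c)/(c + 2*c/(c + (5 + c)²)) (Z(c) = (c - 48)/(c + (2*c)/(c + (5 + c)²)) = (-48 + c)/(c + 2*c/(c + (5 + c)²)))
-Z(Q(a)) = -(-1200 + 6³ - 503*6 - 37*6²)/(6*(27 + 6² + 11*6)) = -(-1200 + 216 - 3018 - 37*36)/(6*(27 + 36 + 66)) = -(-1200 + 216 - 3018 - 1332)/(6*129) = -(-5334)/(6*129) = -1*(-889/129) = 889/129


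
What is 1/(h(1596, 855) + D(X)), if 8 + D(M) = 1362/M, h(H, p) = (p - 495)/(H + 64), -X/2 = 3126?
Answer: -86486/691973 ≈ -0.12498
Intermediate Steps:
X = -6252 (X = -2*3126 = -6252)
h(H, p) = (-495 + p)/(64 + H)
D(M) = -8 + 1362/M
1/(h(1596, 855) + D(X)) = 1/((-495 + 855)/(64 + 1596) + (-8 + 1362/(-6252))) = 1/(360/1660 + (-8 + 1362*(-1/6252))) = 1/((1/1660)*360 + (-8 - 227/1042)) = 1/(18/83 - 8563/1042) = 1/(-691973/86486) = -86486/691973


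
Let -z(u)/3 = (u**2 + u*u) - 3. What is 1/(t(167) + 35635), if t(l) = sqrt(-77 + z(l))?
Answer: 35635/1270020627 - I*sqrt(167402)/1270020627 ≈ 2.8059e-5 - 3.2216e-7*I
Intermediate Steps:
z(u) = 9 - 6*u**2 (z(u) = -3*((u**2 + u*u) - 3) = -3*((u**2 + u**2) - 3) = -3*(2*u**2 - 3) = -3*(-3 + 2*u**2) = 9 - 6*u**2)
t(l) = sqrt(-68 - 6*l**2) (t(l) = sqrt(-77 + (9 - 6*l**2)) = sqrt(-68 - 6*l**2))
1/(t(167) + 35635) = 1/(sqrt(-68 - 6*167**2) + 35635) = 1/(sqrt(-68 - 6*27889) + 35635) = 1/(sqrt(-68 - 167334) + 35635) = 1/(sqrt(-167402) + 35635) = 1/(I*sqrt(167402) + 35635) = 1/(35635 + I*sqrt(167402))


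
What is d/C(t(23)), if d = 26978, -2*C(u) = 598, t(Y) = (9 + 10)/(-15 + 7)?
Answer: -26978/299 ≈ -90.227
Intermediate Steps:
t(Y) = -19/8 (t(Y) = 19/(-8) = 19*(-1/8) = -19/8)
C(u) = -299 (C(u) = -1/2*598 = -299)
d/C(t(23)) = 26978/(-299) = 26978*(-1/299) = -26978/299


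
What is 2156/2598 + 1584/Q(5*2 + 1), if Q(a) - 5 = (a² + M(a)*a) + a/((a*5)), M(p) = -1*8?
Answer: 10493978/248109 ≈ 42.296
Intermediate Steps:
M(p) = -8
Q(a) = 26/5 + a² - 8*a (Q(a) = 5 + ((a² - 8*a) + a/((a*5))) = 5 + ((a² - 8*a) + a/((5*a))) = 5 + ((a² - 8*a) + a*(1/(5*a))) = 5 + ((a² - 8*a) + ⅕) = 5 + (⅕ + a² - 8*a) = 26/5 + a² - 8*a)
2156/2598 + 1584/Q(5*2 + 1) = 2156/2598 + 1584/(26/5 + (5*2 + 1)² - 8*(5*2 + 1)) = 2156*(1/2598) + 1584/(26/5 + (10 + 1)² - 8*(10 + 1)) = 1078/1299 + 1584/(26/5 + 11² - 8*11) = 1078/1299 + 1584/(26/5 + 121 - 88) = 1078/1299 + 1584/(191/5) = 1078/1299 + 1584*(5/191) = 1078/1299 + 7920/191 = 10493978/248109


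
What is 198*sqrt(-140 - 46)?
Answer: 198*I*sqrt(186) ≈ 2700.4*I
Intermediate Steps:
198*sqrt(-140 - 46) = 198*sqrt(-186) = 198*(I*sqrt(186)) = 198*I*sqrt(186)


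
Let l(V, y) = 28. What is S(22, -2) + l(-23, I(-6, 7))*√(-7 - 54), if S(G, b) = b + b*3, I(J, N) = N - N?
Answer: -8 + 28*I*√61 ≈ -8.0 + 218.69*I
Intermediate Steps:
I(J, N) = 0
S(G, b) = 4*b (S(G, b) = b + 3*b = 4*b)
S(22, -2) + l(-23, I(-6, 7))*√(-7 - 54) = 4*(-2) + 28*√(-7 - 54) = -8 + 28*√(-61) = -8 + 28*(I*√61) = -8 + 28*I*√61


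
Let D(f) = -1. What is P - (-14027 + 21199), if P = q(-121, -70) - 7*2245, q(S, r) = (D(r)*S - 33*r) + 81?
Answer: -20375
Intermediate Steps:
q(S, r) = 81 - S - 33*r (q(S, r) = (-S - 33*r) + 81 = 81 - S - 33*r)
P = -13203 (P = (81 - 1*(-121) - 33*(-70)) - 7*2245 = (81 + 121 + 2310) - 15715 = 2512 - 15715 = -13203)
P - (-14027 + 21199) = -13203 - (-14027 + 21199) = -13203 - 1*7172 = -13203 - 7172 = -20375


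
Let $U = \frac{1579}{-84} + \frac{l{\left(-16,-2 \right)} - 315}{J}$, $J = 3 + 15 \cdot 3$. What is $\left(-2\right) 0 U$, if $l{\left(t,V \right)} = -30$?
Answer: $0$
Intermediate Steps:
$J = 48$ ($J = 3 + 45 = 48$)
$U = - \frac{8731}{336}$ ($U = \frac{1579}{-84} + \frac{-30 - 315}{48} = 1579 \left(- \frac{1}{84}\right) - \frac{115}{16} = - \frac{1579}{84} - \frac{115}{16} = - \frac{8731}{336} \approx -25.985$)
$\left(-2\right) 0 U = \left(-2\right) 0 \left(- \frac{8731}{336}\right) = 0 \left(- \frac{8731}{336}\right) = 0$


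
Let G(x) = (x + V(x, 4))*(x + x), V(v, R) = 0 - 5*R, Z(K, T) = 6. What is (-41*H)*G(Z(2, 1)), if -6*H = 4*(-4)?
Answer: 18368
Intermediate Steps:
V(v, R) = -5*R
G(x) = 2*x*(-20 + x) (G(x) = (x - 5*4)*(x + x) = (x - 20)*(2*x) = (-20 + x)*(2*x) = 2*x*(-20 + x))
H = 8/3 (H = -2*(-4)/3 = -1/6*(-16) = 8/3 ≈ 2.6667)
(-41*H)*G(Z(2, 1)) = (-41*8/3)*(2*6*(-20 + 6)) = -656*6*(-14)/3 = -328/3*(-168) = 18368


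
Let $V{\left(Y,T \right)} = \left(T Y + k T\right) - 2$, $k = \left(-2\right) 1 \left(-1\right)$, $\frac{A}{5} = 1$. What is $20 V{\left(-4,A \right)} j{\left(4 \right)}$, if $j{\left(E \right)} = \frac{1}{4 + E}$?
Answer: $-30$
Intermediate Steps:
$A = 5$ ($A = 5 \cdot 1 = 5$)
$k = 2$ ($k = \left(-2\right) \left(-1\right) = 2$)
$V{\left(Y,T \right)} = -2 + 2 T + T Y$ ($V{\left(Y,T \right)} = \left(T Y + 2 T\right) - 2 = \left(2 T + T Y\right) - 2 = -2 + 2 T + T Y$)
$20 V{\left(-4,A \right)} j{\left(4 \right)} = \frac{20 \left(-2 + 2 \cdot 5 + 5 \left(-4\right)\right)}{4 + 4} = \frac{20 \left(-2 + 10 - 20\right)}{8} = 20 \left(-12\right) \frac{1}{8} = \left(-240\right) \frac{1}{8} = -30$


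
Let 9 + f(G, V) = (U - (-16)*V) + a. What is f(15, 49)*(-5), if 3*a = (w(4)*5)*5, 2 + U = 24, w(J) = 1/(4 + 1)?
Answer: -11980/3 ≈ -3993.3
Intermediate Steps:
w(J) = ⅕ (w(J) = 1/5 = ⅕)
U = 22 (U = -2 + 24 = 22)
a = 5/3 (a = (((⅕)*5)*5)/3 = (1*5)/3 = (⅓)*5 = 5/3 ≈ 1.6667)
f(G, V) = 44/3 + 16*V (f(G, V) = -9 + ((22 - (-16)*V) + 5/3) = -9 + ((22 + 16*V) + 5/3) = -9 + (71/3 + 16*V) = 44/3 + 16*V)
f(15, 49)*(-5) = (44/3 + 16*49)*(-5) = (44/3 + 784)*(-5) = (2396/3)*(-5) = -11980/3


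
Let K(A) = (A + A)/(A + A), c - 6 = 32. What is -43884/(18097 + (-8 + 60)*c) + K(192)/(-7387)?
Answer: -108063727/49426417 ≈ -2.1864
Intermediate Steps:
c = 38 (c = 6 + 32 = 38)
K(A) = 1 (K(A) = (2*A)/((2*A)) = (2*A)*(1/(2*A)) = 1)
-43884/(18097 + (-8 + 60)*c) + K(192)/(-7387) = -43884/(18097 + (-8 + 60)*38) + 1/(-7387) = -43884/(18097 + 52*38) + 1*(-1/7387) = -43884/(18097 + 1976) - 1/7387 = -43884/20073 - 1/7387 = -43884*1/20073 - 1/7387 = -14628/6691 - 1/7387 = -108063727/49426417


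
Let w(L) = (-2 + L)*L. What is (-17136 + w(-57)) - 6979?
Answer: -20752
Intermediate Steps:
w(L) = L*(-2 + L)
(-17136 + w(-57)) - 6979 = (-17136 - 57*(-2 - 57)) - 6979 = (-17136 - 57*(-59)) - 6979 = (-17136 + 3363) - 6979 = -13773 - 6979 = -20752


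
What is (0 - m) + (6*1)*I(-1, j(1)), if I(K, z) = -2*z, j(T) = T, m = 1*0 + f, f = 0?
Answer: -12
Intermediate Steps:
m = 0 (m = 1*0 + 0 = 0 + 0 = 0)
(0 - m) + (6*1)*I(-1, j(1)) = (0 - 1*0) + (6*1)*(-2*1) = (0 + 0) + 6*(-2) = 0 - 12 = -12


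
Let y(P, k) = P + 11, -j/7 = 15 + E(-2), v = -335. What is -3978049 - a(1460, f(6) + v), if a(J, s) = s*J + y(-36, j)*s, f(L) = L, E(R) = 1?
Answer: -3505934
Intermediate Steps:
j = -112 (j = -7*(15 + 1) = -7*16 = -112)
y(P, k) = 11 + P
a(J, s) = -25*s + J*s (a(J, s) = s*J + (11 - 36)*s = J*s - 25*s = -25*s + J*s)
-3978049 - a(1460, f(6) + v) = -3978049 - (6 - 335)*(-25 + 1460) = -3978049 - (-329)*1435 = -3978049 - 1*(-472115) = -3978049 + 472115 = -3505934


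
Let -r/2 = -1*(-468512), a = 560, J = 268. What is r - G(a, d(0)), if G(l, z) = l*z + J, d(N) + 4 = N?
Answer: -935052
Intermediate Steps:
d(N) = -4 + N
r = -937024 (r = -(-2)*(-468512) = -2*468512 = -937024)
G(l, z) = 268 + l*z (G(l, z) = l*z + 268 = 268 + l*z)
r - G(a, d(0)) = -937024 - (268 + 560*(-4 + 0)) = -937024 - (268 + 560*(-4)) = -937024 - (268 - 2240) = -937024 - 1*(-1972) = -937024 + 1972 = -935052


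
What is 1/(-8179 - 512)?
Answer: -1/8691 ≈ -0.00011506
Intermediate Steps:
1/(-8179 - 512) = 1/(-8691) = -1/8691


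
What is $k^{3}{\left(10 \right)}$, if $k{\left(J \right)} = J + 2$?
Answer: $1728$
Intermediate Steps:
$k{\left(J \right)} = 2 + J$
$k^{3}{\left(10 \right)} = \left(2 + 10\right)^{3} = 12^{3} = 1728$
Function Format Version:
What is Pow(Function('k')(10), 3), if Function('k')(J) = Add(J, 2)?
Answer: 1728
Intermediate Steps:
Function('k')(J) = Add(2, J)
Pow(Function('k')(10), 3) = Pow(Add(2, 10), 3) = Pow(12, 3) = 1728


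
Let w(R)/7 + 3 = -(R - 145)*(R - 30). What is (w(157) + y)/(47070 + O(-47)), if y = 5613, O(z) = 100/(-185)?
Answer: -93906/870785 ≈ -0.10784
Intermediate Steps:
w(R) = -21 - 7*(-145 + R)*(-30 + R) (w(R) = -21 + 7*(-(R - 145)*(R - 30)) = -21 + 7*(-(-145 + R)*(-30 + R)) = -21 - 7*(-145 + R)*(-30 + R))
O(z) = -20/37 (O(z) = 100*(-1/185) = -20/37)
(w(157) + y)/(47070 + O(-47)) = ((-30471 - 7*157² + 1225*157) + 5613)/(47070 - 20/37) = ((-30471 - 7*24649 + 192325) + 5613)/(1741570/37) = ((-30471 - 172543 + 192325) + 5613)*(37/1741570) = (-10689 + 5613)*(37/1741570) = -5076*37/1741570 = -93906/870785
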